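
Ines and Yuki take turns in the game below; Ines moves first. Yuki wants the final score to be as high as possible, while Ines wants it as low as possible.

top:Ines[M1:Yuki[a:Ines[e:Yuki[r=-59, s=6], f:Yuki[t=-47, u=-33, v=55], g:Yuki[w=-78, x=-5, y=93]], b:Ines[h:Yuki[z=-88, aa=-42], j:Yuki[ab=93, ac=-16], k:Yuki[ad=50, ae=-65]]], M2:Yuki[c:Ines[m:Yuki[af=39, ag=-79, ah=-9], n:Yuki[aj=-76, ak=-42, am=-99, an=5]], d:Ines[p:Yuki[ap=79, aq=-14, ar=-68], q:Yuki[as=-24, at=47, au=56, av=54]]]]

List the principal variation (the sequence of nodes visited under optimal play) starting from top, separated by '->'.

e (Yuki): max(-59, 6) = 6
f (Yuki): max(-47, -33, 55) = 55
g (Yuki): max(-78, -5, 93) = 93
a (Ines): min(6, 55, 93) = 6
h (Yuki): max(-88, -42) = -42
j (Yuki): max(93, -16) = 93
k (Yuki): max(50, -65) = 50
b (Ines): min(-42, 93, 50) = -42
M1 (Yuki): max(6, -42) = 6
m (Yuki): max(39, -79, -9) = 39
n (Yuki): max(-76, -42, -99, 5) = 5
c (Ines): min(39, 5) = 5
p (Yuki): max(79, -14, -68) = 79
q (Yuki): max(-24, 47, 56, 54) = 56
d (Ines): min(79, 56) = 56
M2 (Yuki): max(5, 56) = 56
top (Ines): min(6, 56) = 6
At top, Ines picks M1 (lowest: 6).
At M1, Yuki picks a (highest: 6).
At a, Ines picks e (lowest: 6).
At e, Yuki picks s (highest: 6).
Terminal value 6.

top -> M1 -> a -> e -> s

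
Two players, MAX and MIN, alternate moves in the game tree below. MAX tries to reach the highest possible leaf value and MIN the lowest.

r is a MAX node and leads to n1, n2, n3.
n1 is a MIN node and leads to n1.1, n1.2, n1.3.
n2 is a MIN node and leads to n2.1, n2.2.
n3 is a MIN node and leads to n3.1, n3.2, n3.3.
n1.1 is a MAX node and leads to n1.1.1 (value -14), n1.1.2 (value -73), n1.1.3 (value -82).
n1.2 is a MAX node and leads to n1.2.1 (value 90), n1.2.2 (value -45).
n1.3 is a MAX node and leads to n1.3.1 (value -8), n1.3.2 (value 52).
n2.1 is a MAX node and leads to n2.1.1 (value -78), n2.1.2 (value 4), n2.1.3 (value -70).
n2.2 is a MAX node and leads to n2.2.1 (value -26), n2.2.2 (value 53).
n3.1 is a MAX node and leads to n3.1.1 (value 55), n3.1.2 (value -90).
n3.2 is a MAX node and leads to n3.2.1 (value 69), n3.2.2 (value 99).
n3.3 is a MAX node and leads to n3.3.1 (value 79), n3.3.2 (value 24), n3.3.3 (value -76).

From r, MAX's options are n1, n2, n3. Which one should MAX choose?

n1.1 (MAX): max(-14, -73, -82) = -14
n1.2 (MAX): max(90, -45) = 90
n1.3 (MAX): max(-8, 52) = 52
n1 (MIN): min(-14, 90, 52) = -14
n2.1 (MAX): max(-78, 4, -70) = 4
n2.2 (MAX): max(-26, 53) = 53
n2 (MIN): min(4, 53) = 4
n3.1 (MAX): max(55, -90) = 55
n3.2 (MAX): max(69, 99) = 99
n3.3 (MAX): max(79, 24, -76) = 79
n3 (MIN): min(55, 99, 79) = 55
r (MAX): max(-14, 4, 55) = 55
MAX at r wants the highest of {n1=-14, n2=4, n3=55}, so chooses n3.

n3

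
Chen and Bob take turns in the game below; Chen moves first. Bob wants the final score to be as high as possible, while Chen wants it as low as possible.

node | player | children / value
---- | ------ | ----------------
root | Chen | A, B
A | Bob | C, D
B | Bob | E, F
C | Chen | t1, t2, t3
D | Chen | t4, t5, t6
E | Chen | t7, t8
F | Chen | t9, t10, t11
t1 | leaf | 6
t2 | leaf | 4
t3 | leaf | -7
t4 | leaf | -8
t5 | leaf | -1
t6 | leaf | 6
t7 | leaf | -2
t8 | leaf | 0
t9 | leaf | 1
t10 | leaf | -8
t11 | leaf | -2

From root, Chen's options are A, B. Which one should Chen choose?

A

C (Chen): min(6, 4, -7) = -7
D (Chen): min(-8, -1, 6) = -8
A (Bob): max(-7, -8) = -7
E (Chen): min(-2, 0) = -2
F (Chen): min(1, -8, -2) = -8
B (Bob): max(-2, -8) = -2
root (Chen): min(-7, -2) = -7
Chen at root wants the lowest of {A=-7, B=-2}, so chooses A.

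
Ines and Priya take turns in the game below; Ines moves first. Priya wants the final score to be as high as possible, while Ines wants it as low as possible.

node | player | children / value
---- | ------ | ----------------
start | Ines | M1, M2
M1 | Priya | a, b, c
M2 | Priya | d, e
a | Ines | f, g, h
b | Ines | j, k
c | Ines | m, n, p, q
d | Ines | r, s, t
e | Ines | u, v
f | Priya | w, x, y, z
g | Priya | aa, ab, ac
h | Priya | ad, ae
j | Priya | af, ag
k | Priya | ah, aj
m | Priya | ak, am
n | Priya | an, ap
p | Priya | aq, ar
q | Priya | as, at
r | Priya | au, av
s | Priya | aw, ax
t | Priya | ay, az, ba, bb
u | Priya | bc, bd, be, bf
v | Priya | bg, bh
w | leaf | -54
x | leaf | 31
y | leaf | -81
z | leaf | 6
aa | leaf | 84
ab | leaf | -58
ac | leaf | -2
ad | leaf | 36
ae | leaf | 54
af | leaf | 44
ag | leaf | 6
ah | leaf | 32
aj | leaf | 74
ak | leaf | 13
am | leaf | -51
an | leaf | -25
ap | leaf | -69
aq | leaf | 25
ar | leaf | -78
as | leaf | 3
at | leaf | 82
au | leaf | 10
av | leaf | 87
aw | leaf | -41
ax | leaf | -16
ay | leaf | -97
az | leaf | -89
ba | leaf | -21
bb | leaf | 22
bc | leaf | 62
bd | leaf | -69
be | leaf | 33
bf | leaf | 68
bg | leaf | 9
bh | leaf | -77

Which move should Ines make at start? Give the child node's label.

f (Priya): max(-54, 31, -81, 6) = 31
g (Priya): max(84, -58, -2) = 84
h (Priya): max(36, 54) = 54
a (Ines): min(31, 84, 54) = 31
j (Priya): max(44, 6) = 44
k (Priya): max(32, 74) = 74
b (Ines): min(44, 74) = 44
m (Priya): max(13, -51) = 13
n (Priya): max(-25, -69) = -25
p (Priya): max(25, -78) = 25
q (Priya): max(3, 82) = 82
c (Ines): min(13, -25, 25, 82) = -25
M1 (Priya): max(31, 44, -25) = 44
r (Priya): max(10, 87) = 87
s (Priya): max(-41, -16) = -16
t (Priya): max(-97, -89, -21, 22) = 22
d (Ines): min(87, -16, 22) = -16
u (Priya): max(62, -69, 33, 68) = 68
v (Priya): max(9, -77) = 9
e (Ines): min(68, 9) = 9
M2 (Priya): max(-16, 9) = 9
start (Ines): min(44, 9) = 9
Ines at start wants the lowest of {M1=44, M2=9}, so chooses M2.

M2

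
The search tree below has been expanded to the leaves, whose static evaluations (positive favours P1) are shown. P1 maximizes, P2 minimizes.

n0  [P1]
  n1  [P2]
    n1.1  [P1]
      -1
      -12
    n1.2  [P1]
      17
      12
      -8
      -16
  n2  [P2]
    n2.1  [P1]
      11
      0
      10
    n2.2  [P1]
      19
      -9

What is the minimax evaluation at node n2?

n2.1 (P1): max(11, 0, 10) = 11
n2.2 (P1): max(19, -9) = 19
n2 (P2): min(11, 19) = 11

11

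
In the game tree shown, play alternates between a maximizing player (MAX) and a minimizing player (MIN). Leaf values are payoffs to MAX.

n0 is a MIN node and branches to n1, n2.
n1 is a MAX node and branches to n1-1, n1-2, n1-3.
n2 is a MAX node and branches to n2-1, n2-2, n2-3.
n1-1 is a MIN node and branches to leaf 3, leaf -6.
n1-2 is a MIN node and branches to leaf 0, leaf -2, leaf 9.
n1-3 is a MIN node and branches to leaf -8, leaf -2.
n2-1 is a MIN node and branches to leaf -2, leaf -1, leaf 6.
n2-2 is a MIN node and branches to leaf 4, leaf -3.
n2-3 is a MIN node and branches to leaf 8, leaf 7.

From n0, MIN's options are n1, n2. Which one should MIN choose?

n1

n1-1 (MIN): min(3, -6) = -6
n1-2 (MIN): min(0, -2, 9) = -2
n1-3 (MIN): min(-8, -2) = -8
n1 (MAX): max(-6, -2, -8) = -2
n2-1 (MIN): min(-2, -1, 6) = -2
n2-2 (MIN): min(4, -3) = -3
n2-3 (MIN): min(8, 7) = 7
n2 (MAX): max(-2, -3, 7) = 7
n0 (MIN): min(-2, 7) = -2
MIN at n0 wants the lowest of {n1=-2, n2=7}, so chooses n1.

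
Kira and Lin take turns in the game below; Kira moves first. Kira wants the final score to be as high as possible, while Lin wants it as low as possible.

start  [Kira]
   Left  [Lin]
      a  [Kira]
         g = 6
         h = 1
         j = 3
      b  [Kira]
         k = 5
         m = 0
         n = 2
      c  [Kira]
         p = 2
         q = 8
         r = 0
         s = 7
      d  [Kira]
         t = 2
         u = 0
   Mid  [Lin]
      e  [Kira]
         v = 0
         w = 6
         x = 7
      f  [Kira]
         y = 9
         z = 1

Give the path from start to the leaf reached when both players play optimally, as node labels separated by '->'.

start -> Mid -> e -> x

a (Kira): max(6, 1, 3) = 6
b (Kira): max(5, 0, 2) = 5
c (Kira): max(2, 8, 0, 7) = 8
d (Kira): max(2, 0) = 2
Left (Lin): min(6, 5, 8, 2) = 2
e (Kira): max(0, 6, 7) = 7
f (Kira): max(9, 1) = 9
Mid (Lin): min(7, 9) = 7
start (Kira): max(2, 7) = 7
At start, Kira picks Mid (highest: 7).
At Mid, Lin picks e (lowest: 7).
At e, Kira picks x (highest: 7).
Terminal value 7.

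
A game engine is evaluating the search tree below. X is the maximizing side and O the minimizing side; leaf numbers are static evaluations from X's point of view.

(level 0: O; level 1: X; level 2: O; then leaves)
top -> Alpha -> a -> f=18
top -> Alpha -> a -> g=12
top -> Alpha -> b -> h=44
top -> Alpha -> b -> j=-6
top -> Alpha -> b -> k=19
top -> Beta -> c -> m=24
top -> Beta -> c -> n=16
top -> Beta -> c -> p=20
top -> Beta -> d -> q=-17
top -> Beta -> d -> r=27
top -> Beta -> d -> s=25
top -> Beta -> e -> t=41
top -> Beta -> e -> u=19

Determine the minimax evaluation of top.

a (O): min(18, 12) = 12
b (O): min(44, -6, 19) = -6
Alpha (X): max(12, -6) = 12
c (O): min(24, 16, 20) = 16
d (O): min(-17, 27, 25) = -17
e (O): min(41, 19) = 19
Beta (X): max(16, -17, 19) = 19
top (O): min(12, 19) = 12

12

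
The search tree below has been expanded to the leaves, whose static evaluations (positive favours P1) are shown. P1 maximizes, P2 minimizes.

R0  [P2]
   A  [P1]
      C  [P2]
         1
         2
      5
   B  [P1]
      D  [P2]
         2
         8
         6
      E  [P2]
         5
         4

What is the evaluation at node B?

4

D (P2): min(2, 8, 6) = 2
E (P2): min(5, 4) = 4
B (P1): max(2, 4) = 4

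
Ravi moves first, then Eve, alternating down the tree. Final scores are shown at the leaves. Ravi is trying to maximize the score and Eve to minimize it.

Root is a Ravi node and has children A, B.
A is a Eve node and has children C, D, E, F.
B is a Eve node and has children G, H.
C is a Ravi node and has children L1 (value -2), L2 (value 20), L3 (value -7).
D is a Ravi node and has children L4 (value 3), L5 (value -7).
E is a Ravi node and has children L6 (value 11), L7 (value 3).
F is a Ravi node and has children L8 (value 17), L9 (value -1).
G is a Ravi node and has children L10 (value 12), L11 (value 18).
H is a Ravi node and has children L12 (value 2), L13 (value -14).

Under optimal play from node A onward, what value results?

3

C (Ravi): max(-2, 20, -7) = 20
D (Ravi): max(3, -7) = 3
E (Ravi): max(11, 3) = 11
F (Ravi): max(17, -1) = 17
A (Eve): min(20, 3, 11, 17) = 3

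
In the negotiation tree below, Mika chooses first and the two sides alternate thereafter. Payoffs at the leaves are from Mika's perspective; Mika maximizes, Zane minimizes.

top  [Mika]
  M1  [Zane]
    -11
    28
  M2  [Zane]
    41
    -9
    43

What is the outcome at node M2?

-9

M2 (Zane): min(41, -9, 43) = -9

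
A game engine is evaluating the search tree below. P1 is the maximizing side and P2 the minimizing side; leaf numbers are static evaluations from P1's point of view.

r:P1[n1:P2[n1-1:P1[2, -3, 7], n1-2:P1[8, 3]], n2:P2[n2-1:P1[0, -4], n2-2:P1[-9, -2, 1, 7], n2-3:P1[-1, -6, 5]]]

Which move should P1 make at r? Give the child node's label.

n1-1 (P1): max(2, -3, 7) = 7
n1-2 (P1): max(8, 3) = 8
n1 (P2): min(7, 8) = 7
n2-1 (P1): max(0, -4) = 0
n2-2 (P1): max(-9, -2, 1, 7) = 7
n2-3 (P1): max(-1, -6, 5) = 5
n2 (P2): min(0, 7, 5) = 0
r (P1): max(7, 0) = 7
P1 at r wants the highest of {n1=7, n2=0}, so chooses n1.

n1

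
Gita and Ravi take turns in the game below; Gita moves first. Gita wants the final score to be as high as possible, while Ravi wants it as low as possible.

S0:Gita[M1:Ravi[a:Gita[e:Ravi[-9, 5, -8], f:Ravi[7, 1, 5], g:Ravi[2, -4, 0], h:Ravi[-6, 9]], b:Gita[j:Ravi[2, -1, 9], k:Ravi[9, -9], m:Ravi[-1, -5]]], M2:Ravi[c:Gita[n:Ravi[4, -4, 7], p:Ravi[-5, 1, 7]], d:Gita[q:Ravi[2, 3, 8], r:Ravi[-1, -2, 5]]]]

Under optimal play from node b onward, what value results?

j (Ravi): min(2, -1, 9) = -1
k (Ravi): min(9, -9) = -9
m (Ravi): min(-1, -5) = -5
b (Gita): max(-1, -9, -5) = -1

-1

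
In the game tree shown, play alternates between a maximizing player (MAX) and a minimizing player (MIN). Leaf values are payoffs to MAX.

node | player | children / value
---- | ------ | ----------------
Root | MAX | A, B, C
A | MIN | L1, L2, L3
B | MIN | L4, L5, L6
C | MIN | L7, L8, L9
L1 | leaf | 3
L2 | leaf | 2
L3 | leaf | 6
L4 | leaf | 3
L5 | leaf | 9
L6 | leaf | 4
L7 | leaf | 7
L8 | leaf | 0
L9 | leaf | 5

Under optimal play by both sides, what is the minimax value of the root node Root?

3

A (MIN): min(3, 2, 6) = 2
B (MIN): min(3, 9, 4) = 3
C (MIN): min(7, 0, 5) = 0
Root (MAX): max(2, 3, 0) = 3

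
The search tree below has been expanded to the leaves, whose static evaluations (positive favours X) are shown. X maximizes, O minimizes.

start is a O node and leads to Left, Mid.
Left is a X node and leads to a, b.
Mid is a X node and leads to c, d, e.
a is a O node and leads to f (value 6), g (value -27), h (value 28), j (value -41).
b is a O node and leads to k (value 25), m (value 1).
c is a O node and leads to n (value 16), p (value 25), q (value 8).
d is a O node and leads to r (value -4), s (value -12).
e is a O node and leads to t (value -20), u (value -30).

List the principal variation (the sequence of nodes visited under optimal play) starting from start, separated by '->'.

start -> Left -> b -> m

a (O): min(6, -27, 28, -41) = -41
b (O): min(25, 1) = 1
Left (X): max(-41, 1) = 1
c (O): min(16, 25, 8) = 8
d (O): min(-4, -12) = -12
e (O): min(-20, -30) = -30
Mid (X): max(8, -12, -30) = 8
start (O): min(1, 8) = 1
At start, O picks Left (lowest: 1).
At Left, X picks b (highest: 1).
At b, O picks m (lowest: 1).
Terminal value 1.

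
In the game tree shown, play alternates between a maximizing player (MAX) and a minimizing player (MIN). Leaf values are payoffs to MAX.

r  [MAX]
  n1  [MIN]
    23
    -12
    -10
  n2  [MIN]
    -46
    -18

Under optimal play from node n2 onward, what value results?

n2 (MIN): min(-46, -18) = -46

-46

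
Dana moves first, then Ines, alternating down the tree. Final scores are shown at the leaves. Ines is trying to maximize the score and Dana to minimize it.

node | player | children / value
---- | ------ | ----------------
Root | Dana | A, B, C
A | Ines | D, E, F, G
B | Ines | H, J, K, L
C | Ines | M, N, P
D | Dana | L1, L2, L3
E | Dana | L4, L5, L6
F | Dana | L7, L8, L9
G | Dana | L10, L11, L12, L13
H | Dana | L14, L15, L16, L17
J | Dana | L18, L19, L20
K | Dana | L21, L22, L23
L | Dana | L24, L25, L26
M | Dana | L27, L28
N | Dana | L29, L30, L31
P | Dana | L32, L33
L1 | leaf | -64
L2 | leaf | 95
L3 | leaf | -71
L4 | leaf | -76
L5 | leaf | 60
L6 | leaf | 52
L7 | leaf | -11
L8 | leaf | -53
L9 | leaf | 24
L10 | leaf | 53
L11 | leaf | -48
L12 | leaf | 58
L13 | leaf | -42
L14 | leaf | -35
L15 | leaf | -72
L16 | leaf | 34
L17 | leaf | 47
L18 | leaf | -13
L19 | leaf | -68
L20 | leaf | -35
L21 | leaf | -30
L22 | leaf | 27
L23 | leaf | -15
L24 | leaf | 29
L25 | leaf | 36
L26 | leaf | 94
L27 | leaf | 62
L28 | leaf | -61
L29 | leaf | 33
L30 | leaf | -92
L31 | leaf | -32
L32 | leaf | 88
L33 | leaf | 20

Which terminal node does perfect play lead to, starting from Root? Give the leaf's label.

D (Dana): min(-64, 95, -71) = -71
E (Dana): min(-76, 60, 52) = -76
F (Dana): min(-11, -53, 24) = -53
G (Dana): min(53, -48, 58, -42) = -48
A (Ines): max(-71, -76, -53, -48) = -48
H (Dana): min(-35, -72, 34, 47) = -72
J (Dana): min(-13, -68, -35) = -68
K (Dana): min(-30, 27, -15) = -30
L (Dana): min(29, 36, 94) = 29
B (Ines): max(-72, -68, -30, 29) = 29
M (Dana): min(62, -61) = -61
N (Dana): min(33, -92, -32) = -92
P (Dana): min(88, 20) = 20
C (Ines): max(-61, -92, 20) = 20
Root (Dana): min(-48, 29, 20) = -48
At Root, Dana picks A (lowest: -48).
At A, Ines picks G (highest: -48).
At G, Dana picks L11 (lowest: -48).
Terminal value -48.

L11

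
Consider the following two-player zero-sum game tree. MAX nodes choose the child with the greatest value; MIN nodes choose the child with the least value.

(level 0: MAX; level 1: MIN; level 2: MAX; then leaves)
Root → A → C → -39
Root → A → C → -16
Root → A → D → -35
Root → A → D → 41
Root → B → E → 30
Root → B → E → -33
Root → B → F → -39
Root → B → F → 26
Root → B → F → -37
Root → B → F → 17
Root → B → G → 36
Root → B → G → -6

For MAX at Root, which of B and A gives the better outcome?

B

E (MAX): max(30, -33) = 30
F (MAX): max(-39, 26, -37, 17) = 26
G (MAX): max(36, -6) = 36
B (MIN): min(30, 26, 36) = 26
C (MAX): max(-39, -16) = -16
D (MAX): max(-35, 41) = 41
A (MIN): min(-16, 41) = -16
MAX prefers the higher value; B=26, A=-16. B is better since 26 > -16.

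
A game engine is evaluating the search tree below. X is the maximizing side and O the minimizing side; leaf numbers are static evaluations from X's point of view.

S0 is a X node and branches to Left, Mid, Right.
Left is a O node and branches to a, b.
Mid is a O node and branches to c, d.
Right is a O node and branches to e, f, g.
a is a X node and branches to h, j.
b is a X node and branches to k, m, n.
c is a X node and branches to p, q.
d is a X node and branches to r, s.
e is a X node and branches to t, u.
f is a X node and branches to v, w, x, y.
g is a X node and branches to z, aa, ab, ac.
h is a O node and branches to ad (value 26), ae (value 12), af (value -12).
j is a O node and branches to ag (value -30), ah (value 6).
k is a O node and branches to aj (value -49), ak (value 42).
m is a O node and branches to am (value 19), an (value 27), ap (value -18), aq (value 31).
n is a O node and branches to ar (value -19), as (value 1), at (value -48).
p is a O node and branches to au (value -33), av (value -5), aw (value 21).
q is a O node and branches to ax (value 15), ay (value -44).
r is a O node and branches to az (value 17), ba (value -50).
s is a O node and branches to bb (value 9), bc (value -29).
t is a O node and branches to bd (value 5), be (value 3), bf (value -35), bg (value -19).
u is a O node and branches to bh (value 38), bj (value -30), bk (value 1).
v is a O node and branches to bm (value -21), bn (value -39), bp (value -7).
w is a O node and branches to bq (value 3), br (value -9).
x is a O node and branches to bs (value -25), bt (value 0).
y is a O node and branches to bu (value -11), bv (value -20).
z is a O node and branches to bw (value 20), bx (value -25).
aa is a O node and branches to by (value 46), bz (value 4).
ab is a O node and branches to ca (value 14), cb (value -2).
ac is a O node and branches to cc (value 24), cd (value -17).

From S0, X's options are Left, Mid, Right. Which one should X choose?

Left

h (O): min(26, 12, -12) = -12
j (O): min(-30, 6) = -30
a (X): max(-12, -30) = -12
k (O): min(-49, 42) = -49
m (O): min(19, 27, -18, 31) = -18
n (O): min(-19, 1, -48) = -48
b (X): max(-49, -18, -48) = -18
Left (O): min(-12, -18) = -18
p (O): min(-33, -5, 21) = -33
q (O): min(15, -44) = -44
c (X): max(-33, -44) = -33
r (O): min(17, -50) = -50
s (O): min(9, -29) = -29
d (X): max(-50, -29) = -29
Mid (O): min(-33, -29) = -33
t (O): min(5, 3, -35, -19) = -35
u (O): min(38, -30, 1) = -30
e (X): max(-35, -30) = -30
v (O): min(-21, -39, -7) = -39
w (O): min(3, -9) = -9
x (O): min(-25, 0) = -25
y (O): min(-11, -20) = -20
f (X): max(-39, -9, -25, -20) = -9
z (O): min(20, -25) = -25
aa (O): min(46, 4) = 4
ab (O): min(14, -2) = -2
ac (O): min(24, -17) = -17
g (X): max(-25, 4, -2, -17) = 4
Right (O): min(-30, -9, 4) = -30
S0 (X): max(-18, -33, -30) = -18
X at S0 wants the highest of {Left=-18, Mid=-33, Right=-30}, so chooses Left.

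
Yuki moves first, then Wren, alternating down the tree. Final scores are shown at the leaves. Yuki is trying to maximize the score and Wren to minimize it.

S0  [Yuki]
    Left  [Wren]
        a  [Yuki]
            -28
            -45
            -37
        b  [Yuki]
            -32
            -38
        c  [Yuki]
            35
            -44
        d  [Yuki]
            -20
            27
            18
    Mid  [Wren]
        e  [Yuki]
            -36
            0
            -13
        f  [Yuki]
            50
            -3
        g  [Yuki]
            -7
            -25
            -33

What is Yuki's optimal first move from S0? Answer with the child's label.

Mid

a (Yuki): max(-28, -45, -37) = -28
b (Yuki): max(-32, -38) = -32
c (Yuki): max(35, -44) = 35
d (Yuki): max(-20, 27, 18) = 27
Left (Wren): min(-28, -32, 35, 27) = -32
e (Yuki): max(-36, 0, -13) = 0
f (Yuki): max(50, -3) = 50
g (Yuki): max(-7, -25, -33) = -7
Mid (Wren): min(0, 50, -7) = -7
S0 (Yuki): max(-32, -7) = -7
Yuki at S0 wants the highest of {Left=-32, Mid=-7}, so chooses Mid.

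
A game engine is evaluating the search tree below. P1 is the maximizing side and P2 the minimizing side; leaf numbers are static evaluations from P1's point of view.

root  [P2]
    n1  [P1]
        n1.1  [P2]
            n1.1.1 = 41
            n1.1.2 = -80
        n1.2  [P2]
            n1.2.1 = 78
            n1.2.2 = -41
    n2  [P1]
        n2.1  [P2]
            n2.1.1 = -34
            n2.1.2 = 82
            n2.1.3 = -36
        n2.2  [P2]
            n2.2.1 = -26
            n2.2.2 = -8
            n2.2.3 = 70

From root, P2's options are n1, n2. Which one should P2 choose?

n1.1 (P2): min(41, -80) = -80
n1.2 (P2): min(78, -41) = -41
n1 (P1): max(-80, -41) = -41
n2.1 (P2): min(-34, 82, -36) = -36
n2.2 (P2): min(-26, -8, 70) = -26
n2 (P1): max(-36, -26) = -26
root (P2): min(-41, -26) = -41
P2 at root wants the lowest of {n1=-41, n2=-26}, so chooses n1.

n1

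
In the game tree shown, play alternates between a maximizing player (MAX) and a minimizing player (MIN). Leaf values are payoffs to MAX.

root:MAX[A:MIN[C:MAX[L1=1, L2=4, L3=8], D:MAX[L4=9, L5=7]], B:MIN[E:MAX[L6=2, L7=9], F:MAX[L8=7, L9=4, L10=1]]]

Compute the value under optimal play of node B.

7

E (MAX): max(2, 9) = 9
F (MAX): max(7, 4, 1) = 7
B (MIN): min(9, 7) = 7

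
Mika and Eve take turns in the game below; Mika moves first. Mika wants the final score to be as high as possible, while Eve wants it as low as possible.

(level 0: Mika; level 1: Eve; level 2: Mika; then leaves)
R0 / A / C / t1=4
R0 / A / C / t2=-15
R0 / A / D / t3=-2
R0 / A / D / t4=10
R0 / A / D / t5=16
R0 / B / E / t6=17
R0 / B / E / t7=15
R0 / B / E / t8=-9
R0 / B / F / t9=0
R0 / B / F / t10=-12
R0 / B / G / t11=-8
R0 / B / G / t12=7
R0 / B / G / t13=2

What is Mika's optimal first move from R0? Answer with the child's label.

C (Mika): max(4, -15) = 4
D (Mika): max(-2, 10, 16) = 16
A (Eve): min(4, 16) = 4
E (Mika): max(17, 15, -9) = 17
F (Mika): max(0, -12) = 0
G (Mika): max(-8, 7, 2) = 7
B (Eve): min(17, 0, 7) = 0
R0 (Mika): max(4, 0) = 4
Mika at R0 wants the highest of {A=4, B=0}, so chooses A.

A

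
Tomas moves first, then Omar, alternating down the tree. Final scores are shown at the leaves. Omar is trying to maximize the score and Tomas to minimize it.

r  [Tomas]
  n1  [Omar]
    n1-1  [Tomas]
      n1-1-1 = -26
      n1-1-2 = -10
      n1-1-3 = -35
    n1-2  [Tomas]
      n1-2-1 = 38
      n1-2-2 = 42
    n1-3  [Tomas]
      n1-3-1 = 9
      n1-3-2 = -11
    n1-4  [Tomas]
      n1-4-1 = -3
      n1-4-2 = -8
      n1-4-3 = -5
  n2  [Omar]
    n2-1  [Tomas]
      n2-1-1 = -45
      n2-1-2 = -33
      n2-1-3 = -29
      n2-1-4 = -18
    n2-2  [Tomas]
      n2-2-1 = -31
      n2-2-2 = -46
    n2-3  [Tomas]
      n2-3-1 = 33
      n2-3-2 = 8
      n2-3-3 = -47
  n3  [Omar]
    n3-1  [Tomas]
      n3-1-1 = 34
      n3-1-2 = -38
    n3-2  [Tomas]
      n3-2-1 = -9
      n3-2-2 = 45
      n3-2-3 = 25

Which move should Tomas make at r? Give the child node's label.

n2

n1-1 (Tomas): min(-26, -10, -35) = -35
n1-2 (Tomas): min(38, 42) = 38
n1-3 (Tomas): min(9, -11) = -11
n1-4 (Tomas): min(-3, -8, -5) = -8
n1 (Omar): max(-35, 38, -11, -8) = 38
n2-1 (Tomas): min(-45, -33, -29, -18) = -45
n2-2 (Tomas): min(-31, -46) = -46
n2-3 (Tomas): min(33, 8, -47) = -47
n2 (Omar): max(-45, -46, -47) = -45
n3-1 (Tomas): min(34, -38) = -38
n3-2 (Tomas): min(-9, 45, 25) = -9
n3 (Omar): max(-38, -9) = -9
r (Tomas): min(38, -45, -9) = -45
Tomas at r wants the lowest of {n1=38, n2=-45, n3=-9}, so chooses n2.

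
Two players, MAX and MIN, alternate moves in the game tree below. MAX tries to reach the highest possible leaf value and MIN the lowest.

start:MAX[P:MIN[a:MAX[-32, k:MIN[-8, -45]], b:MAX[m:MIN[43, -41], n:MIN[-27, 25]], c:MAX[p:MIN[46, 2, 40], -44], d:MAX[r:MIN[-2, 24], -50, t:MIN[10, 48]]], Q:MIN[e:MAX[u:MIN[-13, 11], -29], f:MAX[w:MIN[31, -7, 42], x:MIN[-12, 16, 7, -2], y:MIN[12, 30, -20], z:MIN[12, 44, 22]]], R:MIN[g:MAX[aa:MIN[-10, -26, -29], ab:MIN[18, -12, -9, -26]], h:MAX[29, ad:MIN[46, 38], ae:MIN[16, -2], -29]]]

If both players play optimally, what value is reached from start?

-13

k (MIN): min(-8, -45) = -45
a (MAX): max(-32, -45) = -32
m (MIN): min(43, -41) = -41
n (MIN): min(-27, 25) = -27
b (MAX): max(-41, -27) = -27
p (MIN): min(46, 2, 40) = 2
c (MAX): max(2, -44) = 2
r (MIN): min(-2, 24) = -2
t (MIN): min(10, 48) = 10
d (MAX): max(-2, -50, 10) = 10
P (MIN): min(-32, -27, 2, 10) = -32
u (MIN): min(-13, 11) = -13
e (MAX): max(-13, -29) = -13
w (MIN): min(31, -7, 42) = -7
x (MIN): min(-12, 16, 7, -2) = -12
y (MIN): min(12, 30, -20) = -20
z (MIN): min(12, 44, 22) = 12
f (MAX): max(-7, -12, -20, 12) = 12
Q (MIN): min(-13, 12) = -13
aa (MIN): min(-10, -26, -29) = -29
ab (MIN): min(18, -12, -9, -26) = -26
g (MAX): max(-29, -26) = -26
ad (MIN): min(46, 38) = 38
ae (MIN): min(16, -2) = -2
h (MAX): max(29, 38, -2, -29) = 38
R (MIN): min(-26, 38) = -26
start (MAX): max(-32, -13, -26) = -13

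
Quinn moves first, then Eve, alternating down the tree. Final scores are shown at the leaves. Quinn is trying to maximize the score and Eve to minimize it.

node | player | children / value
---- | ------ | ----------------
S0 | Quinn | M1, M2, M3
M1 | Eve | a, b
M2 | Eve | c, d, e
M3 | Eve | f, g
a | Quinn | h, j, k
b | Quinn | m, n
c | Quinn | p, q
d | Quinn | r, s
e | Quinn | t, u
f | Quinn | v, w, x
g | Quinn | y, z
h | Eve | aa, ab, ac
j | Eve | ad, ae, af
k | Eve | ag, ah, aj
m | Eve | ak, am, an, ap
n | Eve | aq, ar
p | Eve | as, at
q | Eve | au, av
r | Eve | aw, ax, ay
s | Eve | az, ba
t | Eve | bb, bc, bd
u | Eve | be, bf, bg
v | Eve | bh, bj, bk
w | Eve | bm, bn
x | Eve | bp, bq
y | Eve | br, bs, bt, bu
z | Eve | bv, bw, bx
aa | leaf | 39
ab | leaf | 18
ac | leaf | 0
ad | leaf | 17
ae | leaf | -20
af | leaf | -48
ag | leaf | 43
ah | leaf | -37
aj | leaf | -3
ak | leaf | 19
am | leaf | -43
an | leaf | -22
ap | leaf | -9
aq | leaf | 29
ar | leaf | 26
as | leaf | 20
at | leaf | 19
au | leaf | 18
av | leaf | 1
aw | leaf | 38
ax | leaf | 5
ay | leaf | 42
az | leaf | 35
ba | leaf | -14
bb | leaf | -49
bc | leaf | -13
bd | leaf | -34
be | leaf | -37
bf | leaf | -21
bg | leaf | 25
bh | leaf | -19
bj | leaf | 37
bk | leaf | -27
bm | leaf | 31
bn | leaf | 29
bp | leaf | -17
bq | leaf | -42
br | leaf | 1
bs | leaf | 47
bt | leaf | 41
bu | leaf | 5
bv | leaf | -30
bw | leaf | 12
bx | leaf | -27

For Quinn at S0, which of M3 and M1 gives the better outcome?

v (Eve): min(-19, 37, -27) = -27
w (Eve): min(31, 29) = 29
x (Eve): min(-17, -42) = -42
f (Quinn): max(-27, 29, -42) = 29
y (Eve): min(1, 47, 41, 5) = 1
z (Eve): min(-30, 12, -27) = -30
g (Quinn): max(1, -30) = 1
M3 (Eve): min(29, 1) = 1
h (Eve): min(39, 18, 0) = 0
j (Eve): min(17, -20, -48) = -48
k (Eve): min(43, -37, -3) = -37
a (Quinn): max(0, -48, -37) = 0
m (Eve): min(19, -43, -22, -9) = -43
n (Eve): min(29, 26) = 26
b (Quinn): max(-43, 26) = 26
M1 (Eve): min(0, 26) = 0
Quinn prefers the higher value; M3=1, M1=0. M3 is better since 1 > 0.

M3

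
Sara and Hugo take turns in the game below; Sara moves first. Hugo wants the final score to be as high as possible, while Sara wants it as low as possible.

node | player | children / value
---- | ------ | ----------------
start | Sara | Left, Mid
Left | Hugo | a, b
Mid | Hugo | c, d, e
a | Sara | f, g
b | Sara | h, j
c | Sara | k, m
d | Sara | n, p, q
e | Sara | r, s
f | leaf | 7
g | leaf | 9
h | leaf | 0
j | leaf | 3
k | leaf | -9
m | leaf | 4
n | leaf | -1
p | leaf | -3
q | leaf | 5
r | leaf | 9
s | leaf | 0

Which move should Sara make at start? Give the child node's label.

Mid

a (Sara): min(7, 9) = 7
b (Sara): min(0, 3) = 0
Left (Hugo): max(7, 0) = 7
c (Sara): min(-9, 4) = -9
d (Sara): min(-1, -3, 5) = -3
e (Sara): min(9, 0) = 0
Mid (Hugo): max(-9, -3, 0) = 0
start (Sara): min(7, 0) = 0
Sara at start wants the lowest of {Left=7, Mid=0}, so chooses Mid.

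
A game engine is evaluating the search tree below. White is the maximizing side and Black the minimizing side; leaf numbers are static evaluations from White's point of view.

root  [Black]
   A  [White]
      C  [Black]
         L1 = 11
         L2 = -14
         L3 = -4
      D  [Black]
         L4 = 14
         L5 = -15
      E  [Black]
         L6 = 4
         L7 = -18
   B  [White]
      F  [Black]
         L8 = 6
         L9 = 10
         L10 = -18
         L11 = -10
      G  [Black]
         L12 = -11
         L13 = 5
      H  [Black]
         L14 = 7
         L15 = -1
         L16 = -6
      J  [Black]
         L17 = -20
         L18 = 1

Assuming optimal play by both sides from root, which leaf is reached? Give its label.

C (Black): min(11, -14, -4) = -14
D (Black): min(14, -15) = -15
E (Black): min(4, -18) = -18
A (White): max(-14, -15, -18) = -14
F (Black): min(6, 10, -18, -10) = -18
G (Black): min(-11, 5) = -11
H (Black): min(7, -1, -6) = -6
J (Black): min(-20, 1) = -20
B (White): max(-18, -11, -6, -20) = -6
root (Black): min(-14, -6) = -14
At root, Black picks A (lowest: -14).
At A, White picks C (highest: -14).
At C, Black picks L2 (lowest: -14).
Terminal value -14.

L2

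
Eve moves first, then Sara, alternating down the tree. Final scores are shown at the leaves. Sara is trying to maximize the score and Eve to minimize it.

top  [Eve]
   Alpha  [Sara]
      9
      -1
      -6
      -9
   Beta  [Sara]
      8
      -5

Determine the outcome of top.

8

Alpha (Sara): max(9, -1, -6, -9) = 9
Beta (Sara): max(8, -5) = 8
top (Eve): min(9, 8) = 8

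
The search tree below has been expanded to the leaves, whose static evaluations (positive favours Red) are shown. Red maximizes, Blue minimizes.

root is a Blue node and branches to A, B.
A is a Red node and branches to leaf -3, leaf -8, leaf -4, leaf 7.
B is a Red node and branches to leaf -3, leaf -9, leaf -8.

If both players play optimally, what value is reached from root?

-3

A (Red): max(-3, -8, -4, 7) = 7
B (Red): max(-3, -9, -8) = -3
root (Blue): min(7, -3) = -3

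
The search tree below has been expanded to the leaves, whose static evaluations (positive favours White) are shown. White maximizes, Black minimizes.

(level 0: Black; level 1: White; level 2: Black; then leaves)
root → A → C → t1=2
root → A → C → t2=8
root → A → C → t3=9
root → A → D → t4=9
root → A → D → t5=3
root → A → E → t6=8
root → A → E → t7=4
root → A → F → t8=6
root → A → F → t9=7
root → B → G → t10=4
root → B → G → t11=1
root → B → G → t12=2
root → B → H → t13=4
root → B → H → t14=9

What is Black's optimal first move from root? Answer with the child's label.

B

C (Black): min(2, 8, 9) = 2
D (Black): min(9, 3) = 3
E (Black): min(8, 4) = 4
F (Black): min(6, 7) = 6
A (White): max(2, 3, 4, 6) = 6
G (Black): min(4, 1, 2) = 1
H (Black): min(4, 9) = 4
B (White): max(1, 4) = 4
root (Black): min(6, 4) = 4
Black at root wants the lowest of {A=6, B=4}, so chooses B.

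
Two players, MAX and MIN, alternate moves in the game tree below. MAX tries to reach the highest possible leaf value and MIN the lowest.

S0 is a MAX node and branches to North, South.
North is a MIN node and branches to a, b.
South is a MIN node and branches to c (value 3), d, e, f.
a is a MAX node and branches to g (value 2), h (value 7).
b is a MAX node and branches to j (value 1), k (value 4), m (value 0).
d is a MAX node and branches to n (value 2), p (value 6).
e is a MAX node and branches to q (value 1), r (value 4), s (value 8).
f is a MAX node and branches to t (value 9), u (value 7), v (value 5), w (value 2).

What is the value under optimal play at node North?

4

a (MAX): max(2, 7) = 7
b (MAX): max(1, 4, 0) = 4
North (MIN): min(7, 4) = 4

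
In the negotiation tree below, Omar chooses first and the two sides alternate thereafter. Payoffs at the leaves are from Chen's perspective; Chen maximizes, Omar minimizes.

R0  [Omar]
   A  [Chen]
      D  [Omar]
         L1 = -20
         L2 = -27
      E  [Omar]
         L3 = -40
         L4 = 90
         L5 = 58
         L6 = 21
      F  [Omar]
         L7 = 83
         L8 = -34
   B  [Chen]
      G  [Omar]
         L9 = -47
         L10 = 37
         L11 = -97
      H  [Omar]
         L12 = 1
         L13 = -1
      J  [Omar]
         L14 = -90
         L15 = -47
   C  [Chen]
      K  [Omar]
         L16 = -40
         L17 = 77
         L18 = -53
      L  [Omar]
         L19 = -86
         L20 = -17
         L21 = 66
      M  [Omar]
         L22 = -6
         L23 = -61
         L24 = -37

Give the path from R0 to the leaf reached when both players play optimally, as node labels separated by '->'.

D (Omar): min(-20, -27) = -27
E (Omar): min(-40, 90, 58, 21) = -40
F (Omar): min(83, -34) = -34
A (Chen): max(-27, -40, -34) = -27
G (Omar): min(-47, 37, -97) = -97
H (Omar): min(1, -1) = -1
J (Omar): min(-90, -47) = -90
B (Chen): max(-97, -1, -90) = -1
K (Omar): min(-40, 77, -53) = -53
L (Omar): min(-86, -17, 66) = -86
M (Omar): min(-6, -61, -37) = -61
C (Chen): max(-53, -86, -61) = -53
R0 (Omar): min(-27, -1, -53) = -53
At R0, Omar picks C (lowest: -53).
At C, Chen picks K (highest: -53).
At K, Omar picks L18 (lowest: -53).
Terminal value -53.

R0 -> C -> K -> L18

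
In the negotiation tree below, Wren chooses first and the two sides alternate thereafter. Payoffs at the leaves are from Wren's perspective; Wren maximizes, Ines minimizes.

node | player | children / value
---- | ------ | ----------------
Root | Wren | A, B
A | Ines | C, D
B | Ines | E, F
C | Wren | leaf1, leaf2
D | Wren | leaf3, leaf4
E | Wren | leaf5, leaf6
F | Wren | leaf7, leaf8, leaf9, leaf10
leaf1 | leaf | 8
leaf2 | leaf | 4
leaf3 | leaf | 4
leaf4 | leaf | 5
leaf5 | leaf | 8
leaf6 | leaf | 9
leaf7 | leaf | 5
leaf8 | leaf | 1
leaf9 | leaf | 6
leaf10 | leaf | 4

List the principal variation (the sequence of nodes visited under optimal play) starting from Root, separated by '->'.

C (Wren): max(8, 4) = 8
D (Wren): max(4, 5) = 5
A (Ines): min(8, 5) = 5
E (Wren): max(8, 9) = 9
F (Wren): max(5, 1, 6, 4) = 6
B (Ines): min(9, 6) = 6
Root (Wren): max(5, 6) = 6
At Root, Wren picks B (highest: 6).
At B, Ines picks F (lowest: 6).
At F, Wren picks leaf9 (highest: 6).
Terminal value 6.

Root -> B -> F -> leaf9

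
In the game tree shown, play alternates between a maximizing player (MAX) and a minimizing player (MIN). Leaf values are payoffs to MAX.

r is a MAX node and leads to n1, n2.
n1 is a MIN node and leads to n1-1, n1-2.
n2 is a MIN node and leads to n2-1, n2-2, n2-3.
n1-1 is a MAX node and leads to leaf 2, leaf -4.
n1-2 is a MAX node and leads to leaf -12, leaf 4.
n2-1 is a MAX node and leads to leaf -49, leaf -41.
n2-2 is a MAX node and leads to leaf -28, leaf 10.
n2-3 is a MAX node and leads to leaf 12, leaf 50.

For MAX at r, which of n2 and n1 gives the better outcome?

n1

n2-1 (MAX): max(-49, -41) = -41
n2-2 (MAX): max(-28, 10) = 10
n2-3 (MAX): max(12, 50) = 50
n2 (MIN): min(-41, 10, 50) = -41
n1-1 (MAX): max(2, -4) = 2
n1-2 (MAX): max(-12, 4) = 4
n1 (MIN): min(2, 4) = 2
MAX prefers the higher value; n2=-41, n1=2. n1 is better since 2 > -41.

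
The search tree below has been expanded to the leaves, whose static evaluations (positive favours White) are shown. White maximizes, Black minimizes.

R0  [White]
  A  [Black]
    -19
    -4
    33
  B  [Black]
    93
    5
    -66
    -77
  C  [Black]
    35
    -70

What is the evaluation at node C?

-70

C (Black): min(35, -70) = -70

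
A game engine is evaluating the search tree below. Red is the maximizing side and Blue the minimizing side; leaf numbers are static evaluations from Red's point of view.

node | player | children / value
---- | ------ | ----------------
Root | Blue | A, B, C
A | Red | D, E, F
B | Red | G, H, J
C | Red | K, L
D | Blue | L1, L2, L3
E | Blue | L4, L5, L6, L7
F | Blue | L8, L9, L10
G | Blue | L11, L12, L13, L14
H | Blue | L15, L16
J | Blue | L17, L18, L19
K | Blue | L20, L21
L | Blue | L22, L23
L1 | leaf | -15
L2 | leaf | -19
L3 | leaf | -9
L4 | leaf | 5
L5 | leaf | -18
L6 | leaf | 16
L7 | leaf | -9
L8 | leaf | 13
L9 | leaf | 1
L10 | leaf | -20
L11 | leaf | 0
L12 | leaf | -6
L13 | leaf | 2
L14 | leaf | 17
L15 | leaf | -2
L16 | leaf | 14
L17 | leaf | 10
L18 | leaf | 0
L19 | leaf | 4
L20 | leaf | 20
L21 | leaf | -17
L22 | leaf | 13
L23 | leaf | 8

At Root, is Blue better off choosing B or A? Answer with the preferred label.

A

G (Blue): min(0, -6, 2, 17) = -6
H (Blue): min(-2, 14) = -2
J (Blue): min(10, 0, 4) = 0
B (Red): max(-6, -2, 0) = 0
D (Blue): min(-15, -19, -9) = -19
E (Blue): min(5, -18, 16, -9) = -18
F (Blue): min(13, 1, -20) = -20
A (Red): max(-19, -18, -20) = -18
Blue prefers the lower value; B=0, A=-18. A is better since -18 < 0.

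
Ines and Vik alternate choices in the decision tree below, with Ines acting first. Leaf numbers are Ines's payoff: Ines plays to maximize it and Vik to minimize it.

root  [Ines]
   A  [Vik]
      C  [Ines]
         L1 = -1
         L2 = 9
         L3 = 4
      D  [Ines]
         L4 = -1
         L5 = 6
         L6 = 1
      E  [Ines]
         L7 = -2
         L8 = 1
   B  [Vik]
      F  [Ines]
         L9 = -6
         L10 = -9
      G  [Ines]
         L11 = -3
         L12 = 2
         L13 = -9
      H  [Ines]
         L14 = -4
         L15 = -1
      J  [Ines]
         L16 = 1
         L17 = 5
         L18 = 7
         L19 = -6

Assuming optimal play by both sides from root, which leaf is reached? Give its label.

C (Ines): max(-1, 9, 4) = 9
D (Ines): max(-1, 6, 1) = 6
E (Ines): max(-2, 1) = 1
A (Vik): min(9, 6, 1) = 1
F (Ines): max(-6, -9) = -6
G (Ines): max(-3, 2, -9) = 2
H (Ines): max(-4, -1) = -1
J (Ines): max(1, 5, 7, -6) = 7
B (Vik): min(-6, 2, -1, 7) = -6
root (Ines): max(1, -6) = 1
At root, Ines picks A (highest: 1).
At A, Vik picks E (lowest: 1).
At E, Ines picks L8 (highest: 1).
Terminal value 1.

L8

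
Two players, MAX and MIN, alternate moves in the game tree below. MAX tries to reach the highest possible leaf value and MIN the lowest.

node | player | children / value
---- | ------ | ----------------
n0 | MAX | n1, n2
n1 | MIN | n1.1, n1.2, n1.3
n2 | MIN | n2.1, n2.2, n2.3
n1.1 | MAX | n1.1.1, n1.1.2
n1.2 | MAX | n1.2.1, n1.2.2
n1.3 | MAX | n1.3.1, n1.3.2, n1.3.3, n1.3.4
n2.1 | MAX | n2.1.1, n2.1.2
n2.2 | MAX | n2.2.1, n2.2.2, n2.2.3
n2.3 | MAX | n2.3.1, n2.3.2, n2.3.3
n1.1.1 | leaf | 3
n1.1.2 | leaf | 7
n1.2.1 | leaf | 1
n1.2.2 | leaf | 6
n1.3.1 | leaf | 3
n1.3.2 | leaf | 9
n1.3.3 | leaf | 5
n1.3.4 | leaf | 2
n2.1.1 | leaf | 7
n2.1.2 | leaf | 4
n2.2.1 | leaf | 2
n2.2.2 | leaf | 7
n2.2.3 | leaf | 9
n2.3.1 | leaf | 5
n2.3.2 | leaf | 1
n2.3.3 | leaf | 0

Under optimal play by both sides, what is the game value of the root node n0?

6

n1.1 (MAX): max(3, 7) = 7
n1.2 (MAX): max(1, 6) = 6
n1.3 (MAX): max(3, 9, 5, 2) = 9
n1 (MIN): min(7, 6, 9) = 6
n2.1 (MAX): max(7, 4) = 7
n2.2 (MAX): max(2, 7, 9) = 9
n2.3 (MAX): max(5, 1, 0) = 5
n2 (MIN): min(7, 9, 5) = 5
n0 (MAX): max(6, 5) = 6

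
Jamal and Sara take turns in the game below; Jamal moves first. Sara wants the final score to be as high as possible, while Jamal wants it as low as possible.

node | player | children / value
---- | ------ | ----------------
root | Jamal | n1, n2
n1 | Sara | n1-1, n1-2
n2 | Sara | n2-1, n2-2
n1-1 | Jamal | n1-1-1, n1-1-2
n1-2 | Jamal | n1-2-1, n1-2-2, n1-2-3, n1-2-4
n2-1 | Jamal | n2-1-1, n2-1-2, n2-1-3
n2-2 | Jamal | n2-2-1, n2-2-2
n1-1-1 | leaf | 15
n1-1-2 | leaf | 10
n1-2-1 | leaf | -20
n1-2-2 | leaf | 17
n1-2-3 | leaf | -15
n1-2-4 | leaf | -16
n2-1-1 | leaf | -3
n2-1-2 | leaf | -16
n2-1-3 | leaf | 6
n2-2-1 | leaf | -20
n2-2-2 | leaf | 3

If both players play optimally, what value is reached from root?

-16

n1-1 (Jamal): min(15, 10) = 10
n1-2 (Jamal): min(-20, 17, -15, -16) = -20
n1 (Sara): max(10, -20) = 10
n2-1 (Jamal): min(-3, -16, 6) = -16
n2-2 (Jamal): min(-20, 3) = -20
n2 (Sara): max(-16, -20) = -16
root (Jamal): min(10, -16) = -16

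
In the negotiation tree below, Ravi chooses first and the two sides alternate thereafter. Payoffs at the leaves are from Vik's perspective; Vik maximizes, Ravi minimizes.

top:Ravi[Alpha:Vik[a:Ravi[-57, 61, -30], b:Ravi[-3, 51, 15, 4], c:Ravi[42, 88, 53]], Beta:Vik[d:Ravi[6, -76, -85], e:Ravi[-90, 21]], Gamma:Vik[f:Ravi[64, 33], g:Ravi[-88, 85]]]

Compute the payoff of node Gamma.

f (Ravi): min(64, 33) = 33
g (Ravi): min(-88, 85) = -88
Gamma (Vik): max(33, -88) = 33

33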